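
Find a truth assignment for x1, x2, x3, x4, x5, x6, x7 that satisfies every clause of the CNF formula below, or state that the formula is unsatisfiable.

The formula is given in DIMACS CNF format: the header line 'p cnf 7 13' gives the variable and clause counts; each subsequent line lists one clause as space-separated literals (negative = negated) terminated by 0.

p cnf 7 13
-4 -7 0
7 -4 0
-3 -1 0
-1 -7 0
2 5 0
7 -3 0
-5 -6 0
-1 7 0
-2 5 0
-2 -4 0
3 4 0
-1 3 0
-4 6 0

x1 ↦ False, x2 ↦ False, x3 ↦ True, x4 ↦ False, x5 ↦ True, x6 ↦ False, x7 ↦ True

Branch on x4: set x4 = False.
From the singleton clause (x3), x3 = True.
From the singleton clause (¬x1), x1 = False.
From the singleton clause (x7), x7 = True.
Branch on x2: set x2 = False.
From the singleton clause (x5), x5 = True.
From the singleton clause (¬x6), x6 = False.
This assignment satisfies each clause.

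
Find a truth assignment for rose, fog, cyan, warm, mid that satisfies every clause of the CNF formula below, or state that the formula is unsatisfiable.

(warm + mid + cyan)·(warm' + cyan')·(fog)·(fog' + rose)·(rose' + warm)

rose: 1, fog: 1, cyan: 0, warm: 1, mid: 0

(fog) alone gives fog = 1.
(rose) alone gives rose = 1.
(warm) alone gives warm = 1.
(cyan') alone gives cyan = 0.
All clauses hold; mid can take either value.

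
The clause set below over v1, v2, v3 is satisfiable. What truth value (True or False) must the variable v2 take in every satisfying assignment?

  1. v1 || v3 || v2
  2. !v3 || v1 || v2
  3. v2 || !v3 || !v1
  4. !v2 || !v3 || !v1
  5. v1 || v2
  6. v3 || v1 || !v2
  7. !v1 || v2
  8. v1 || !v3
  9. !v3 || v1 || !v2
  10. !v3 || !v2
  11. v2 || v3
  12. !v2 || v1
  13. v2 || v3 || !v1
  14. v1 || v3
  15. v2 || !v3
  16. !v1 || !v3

Suppose v2 = false.
The clause (v1) is unit, so v1 = true.
But (!v1) is also a unit clause — contradiction.
So every satisfying assignment has v2 = True.

True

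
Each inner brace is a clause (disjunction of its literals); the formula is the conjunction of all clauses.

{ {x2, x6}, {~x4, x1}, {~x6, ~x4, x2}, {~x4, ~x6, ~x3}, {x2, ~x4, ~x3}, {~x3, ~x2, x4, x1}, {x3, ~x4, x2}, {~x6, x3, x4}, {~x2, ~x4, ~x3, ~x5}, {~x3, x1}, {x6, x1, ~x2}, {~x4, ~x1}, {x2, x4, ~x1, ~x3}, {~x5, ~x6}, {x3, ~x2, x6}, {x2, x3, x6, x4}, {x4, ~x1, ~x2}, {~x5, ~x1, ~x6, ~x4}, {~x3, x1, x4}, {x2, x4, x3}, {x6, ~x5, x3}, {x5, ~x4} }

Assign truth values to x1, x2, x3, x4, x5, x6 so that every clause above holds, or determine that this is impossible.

UNSATISFIABLE

Case x2 = 1:
Case x4 = 0:
The clause (~x1) is unit, so x1 = 0.
The clause (~x3) is unit, so x3 = 0.
The clause (~x6) is unit, so x6 = 0.
But (x6) is also a unit clause — contradiction.
That branch fails; take x4 = 1 instead.
The clause (x1) is unit, so x1 = 1.
But (~x1) is also a unit clause — contradiction.
Both values of x4 lead to a conflict.
That branch fails; take x2 = 0 instead.
The clause (x6) is unit, so x6 = 1.
The clause (~x4) is unit, so x4 = 0.
The clause (x3) is unit, so x3 = 1.
The clause (x1) is unit, so x1 = 1.
But (~x1) is also a unit clause — contradiction.
Both values of x2 lead to a conflict.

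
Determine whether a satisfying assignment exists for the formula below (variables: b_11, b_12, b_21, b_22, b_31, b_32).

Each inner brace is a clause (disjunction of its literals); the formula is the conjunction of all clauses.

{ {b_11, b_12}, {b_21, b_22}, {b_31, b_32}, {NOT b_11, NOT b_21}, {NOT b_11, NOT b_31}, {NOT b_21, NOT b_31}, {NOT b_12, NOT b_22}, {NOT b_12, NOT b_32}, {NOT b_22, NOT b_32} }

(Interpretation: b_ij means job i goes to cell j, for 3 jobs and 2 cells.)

Unsatisfiable

Suppose b_11 = true.
Unit clause (NOT b_21) forces b_21 = false.
Unit clause (b_22) forces b_22 = true.
Unit clause (NOT b_31) forces b_31 = false.
Unit clause (b_32) forces b_32 = true.
That conflicts with the unit clause (NOT b_32).
Undo b_11 and try b_11 = false.
Unit clause (b_12) forces b_12 = true.
Unit clause (NOT b_22) forces b_22 = false.
Unit clause (b_21) forces b_21 = true.
Unit clause (NOT b_31) forces b_31 = false.
Unit clause (b_32) forces b_32 = true.
That conflicts with the unit clause (NOT b_32).
Both values of b_11 lead to a conflict.
No assignment satisfies every clause.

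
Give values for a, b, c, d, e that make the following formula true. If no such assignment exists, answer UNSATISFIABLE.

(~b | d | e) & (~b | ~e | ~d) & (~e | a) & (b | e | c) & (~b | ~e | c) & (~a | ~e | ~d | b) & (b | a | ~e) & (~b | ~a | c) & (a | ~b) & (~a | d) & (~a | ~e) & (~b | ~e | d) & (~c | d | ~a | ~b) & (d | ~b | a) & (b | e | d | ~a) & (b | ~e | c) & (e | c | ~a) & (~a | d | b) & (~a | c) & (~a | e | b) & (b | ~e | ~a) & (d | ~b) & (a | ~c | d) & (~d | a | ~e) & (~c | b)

Try e = 0.
Try b = 1.
(d) alone gives d = 1.
(a) alone gives a = 1.
(c) alone gives c = 1.
Every clause now holds.

a=1; b=1; c=1; d=1; e=0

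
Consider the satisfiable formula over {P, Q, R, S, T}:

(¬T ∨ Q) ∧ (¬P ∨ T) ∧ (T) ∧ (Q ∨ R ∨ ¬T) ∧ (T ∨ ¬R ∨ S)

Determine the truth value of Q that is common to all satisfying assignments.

Suppose Q = False.
Unit clause (¬T) forces T = False.
But (T) is also a unit clause — contradiction.
So every satisfying assignment has Q = True.

True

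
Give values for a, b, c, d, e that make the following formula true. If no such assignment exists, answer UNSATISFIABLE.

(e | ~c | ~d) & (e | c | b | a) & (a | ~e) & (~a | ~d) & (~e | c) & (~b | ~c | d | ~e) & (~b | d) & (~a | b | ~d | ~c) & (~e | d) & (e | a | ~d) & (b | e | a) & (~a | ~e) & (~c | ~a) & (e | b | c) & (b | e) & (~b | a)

UNSATISFIABLE

Case a = 1:
From the singleton clause (~d), d = 0.
From the singleton clause (~b), b = 0.
From the singleton clause (~e), e = 0.
But (e) is also a unit clause — contradiction.
Undo a and try a = 0.
From the singleton clause (~e), e = 0.
From the singleton clause (~d), d = 0.
From the singleton clause (~b), b = 0.
But (b) is also a unit clause — contradiction.
Both values of a lead to a conflict.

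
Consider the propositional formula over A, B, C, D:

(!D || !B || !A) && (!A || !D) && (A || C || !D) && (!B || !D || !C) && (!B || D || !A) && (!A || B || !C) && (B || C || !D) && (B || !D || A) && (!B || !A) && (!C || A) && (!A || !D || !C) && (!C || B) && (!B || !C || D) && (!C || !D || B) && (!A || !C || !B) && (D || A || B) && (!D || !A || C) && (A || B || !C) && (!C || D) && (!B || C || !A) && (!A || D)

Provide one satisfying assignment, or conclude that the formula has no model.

A ↦ false,  B ↦ true,  C ↦ false,  D ↦ false

Try A = false.
(!C) alone gives C = false.
(!D) alone gives D = false.
(B) alone gives B = true.
Every clause now holds.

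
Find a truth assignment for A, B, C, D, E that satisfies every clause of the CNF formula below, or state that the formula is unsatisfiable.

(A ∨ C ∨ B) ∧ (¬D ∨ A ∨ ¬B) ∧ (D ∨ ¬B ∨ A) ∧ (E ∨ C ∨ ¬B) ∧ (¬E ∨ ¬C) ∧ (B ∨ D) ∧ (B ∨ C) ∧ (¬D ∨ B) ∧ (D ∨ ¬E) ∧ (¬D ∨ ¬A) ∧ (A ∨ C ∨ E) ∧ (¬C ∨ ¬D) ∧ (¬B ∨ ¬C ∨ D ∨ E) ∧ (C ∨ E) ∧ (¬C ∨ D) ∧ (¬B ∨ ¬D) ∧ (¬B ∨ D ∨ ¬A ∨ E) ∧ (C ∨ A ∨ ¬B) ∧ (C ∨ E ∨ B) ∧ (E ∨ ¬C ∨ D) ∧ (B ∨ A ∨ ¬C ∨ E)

Case E = False:
(C) alone gives C = True.
(¬D) alone gives D = False.
Now (D) is unsatisfied and unit — conflict.
So E must be the other value — set E = True.
(¬C) alone gives C = False.
(B) alone gives B = True.
(D) alone gives D = True.
Now (¬D) is unsatisfied and unit — conflict.
Neither E = True nor E = False works.

UNSATISFIABLE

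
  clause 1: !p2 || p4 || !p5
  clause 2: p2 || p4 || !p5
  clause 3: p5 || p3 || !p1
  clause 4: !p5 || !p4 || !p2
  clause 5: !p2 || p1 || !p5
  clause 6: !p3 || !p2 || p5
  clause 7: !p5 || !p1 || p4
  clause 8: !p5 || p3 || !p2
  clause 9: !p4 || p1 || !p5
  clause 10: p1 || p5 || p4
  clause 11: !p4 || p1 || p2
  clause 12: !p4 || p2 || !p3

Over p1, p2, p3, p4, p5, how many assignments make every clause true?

There are 2^5 = 32 truth assignments over (p1, p2, p3, p4, p5).
Split on p5. With p5 = true, the clauses containing p5 are satisfied and !p5 drops from the rest; 1 of the 2^4 = 16 assignments to the other variables satisfy what remains.
With p5 = false, by the same count on the reduced clause set, 2 assignments work.
(One model: p1=F, p2=T, p3=F, p4=T, p5=F.)
Total: 1 + 2 = 3.

3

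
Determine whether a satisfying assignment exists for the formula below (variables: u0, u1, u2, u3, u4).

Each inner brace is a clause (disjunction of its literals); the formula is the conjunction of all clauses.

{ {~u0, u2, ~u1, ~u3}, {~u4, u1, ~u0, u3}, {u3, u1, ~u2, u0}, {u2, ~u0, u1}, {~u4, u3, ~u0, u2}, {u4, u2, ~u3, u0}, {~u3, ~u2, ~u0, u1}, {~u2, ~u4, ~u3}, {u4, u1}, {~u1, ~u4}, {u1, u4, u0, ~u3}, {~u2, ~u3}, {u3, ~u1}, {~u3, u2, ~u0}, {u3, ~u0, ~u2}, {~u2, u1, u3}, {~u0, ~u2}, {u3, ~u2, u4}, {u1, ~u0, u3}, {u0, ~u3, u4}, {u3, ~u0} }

Yes, satisfiable

Suppose u4 = 1.
The clause (~u1) is unit, so u1 = 0.
Suppose u0 = 0.
Suppose u3 = 1.
The clause (~u2) is unit, so u2 = 0.
All clauses are satisfied.
A satisfying assignment: u0: 0; u1: 0; u2: 0; u3: 1; u4: 1.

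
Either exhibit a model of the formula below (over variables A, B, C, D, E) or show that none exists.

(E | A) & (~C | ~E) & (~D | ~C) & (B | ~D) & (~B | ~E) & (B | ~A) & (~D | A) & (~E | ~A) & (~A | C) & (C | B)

Try E = 0.
Unit clause (A) forces A = 1.
Unit clause (B) forces B = 1.
Unit clause (C) forces C = 1.
Unit clause (~D) forces D = 0.
All clauses are satisfied.

A=1; B=1; C=1; D=0; E=0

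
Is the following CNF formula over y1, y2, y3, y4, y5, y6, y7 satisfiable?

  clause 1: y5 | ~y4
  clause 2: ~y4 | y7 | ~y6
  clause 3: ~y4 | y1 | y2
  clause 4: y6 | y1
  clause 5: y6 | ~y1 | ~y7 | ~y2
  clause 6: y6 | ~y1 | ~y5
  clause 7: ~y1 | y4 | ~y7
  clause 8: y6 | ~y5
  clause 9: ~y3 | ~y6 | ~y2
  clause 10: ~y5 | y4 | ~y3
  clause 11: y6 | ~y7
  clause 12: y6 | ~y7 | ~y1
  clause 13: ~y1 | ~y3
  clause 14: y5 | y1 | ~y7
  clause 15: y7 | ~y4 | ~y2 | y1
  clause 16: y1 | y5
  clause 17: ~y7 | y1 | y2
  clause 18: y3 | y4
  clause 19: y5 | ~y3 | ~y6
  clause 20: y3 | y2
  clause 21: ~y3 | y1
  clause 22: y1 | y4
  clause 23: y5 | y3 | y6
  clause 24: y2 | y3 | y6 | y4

Case y5 = 1:
(y6) alone gives y6 = 1.
Case y4 = 1:
(y7) alone gives y7 = 1.
Case y1 = 1:
(~y3) alone gives y3 = 0.
(y2) alone gives y2 = 1.
All clauses are satisfied.
A satisfying assignment: y1: 1; y2: 1; y3: 0; y4: 1; y5: 1; y6: 1; y7: 1.

Yes, satisfiable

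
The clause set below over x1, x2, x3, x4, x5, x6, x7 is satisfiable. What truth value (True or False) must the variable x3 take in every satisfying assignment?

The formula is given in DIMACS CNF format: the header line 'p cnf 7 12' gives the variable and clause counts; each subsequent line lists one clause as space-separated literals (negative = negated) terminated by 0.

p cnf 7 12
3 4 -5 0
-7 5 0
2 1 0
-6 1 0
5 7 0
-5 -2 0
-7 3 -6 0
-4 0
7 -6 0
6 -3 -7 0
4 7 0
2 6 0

Suppose x3 = False.
From the singleton clause (¬x4), x4 = False.
From the singleton clause (¬x5), x5 = False.
From the singleton clause (¬x7), x7 = False.
Now (x7) is unsatisfied and unit — conflict.
So every satisfying assignment has x3 = True.

True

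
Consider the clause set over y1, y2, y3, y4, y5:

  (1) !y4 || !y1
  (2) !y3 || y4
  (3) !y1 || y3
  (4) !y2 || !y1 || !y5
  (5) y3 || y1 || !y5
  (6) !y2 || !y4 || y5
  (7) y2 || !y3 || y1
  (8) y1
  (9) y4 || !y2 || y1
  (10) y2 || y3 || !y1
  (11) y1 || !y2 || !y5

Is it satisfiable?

No

Unit clause (y1) forces y1 = true.
Unit clause (!y4) forces y4 = false.
Unit clause (!y3) forces y3 = false.
Now (y3) is unsatisfied and unit — conflict.
No assignment satisfies every clause.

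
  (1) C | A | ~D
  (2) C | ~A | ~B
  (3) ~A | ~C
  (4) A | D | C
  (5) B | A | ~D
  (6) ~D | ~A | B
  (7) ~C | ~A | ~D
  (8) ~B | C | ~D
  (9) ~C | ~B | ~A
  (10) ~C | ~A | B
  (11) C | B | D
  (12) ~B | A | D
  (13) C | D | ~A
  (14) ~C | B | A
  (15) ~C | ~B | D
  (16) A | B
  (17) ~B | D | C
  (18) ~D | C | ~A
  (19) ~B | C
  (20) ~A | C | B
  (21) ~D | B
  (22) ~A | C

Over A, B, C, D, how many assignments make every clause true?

1

There are 2^4 = 16 truth assignments over (A, B, C, D).
Check each against the 22 clauses (columns in the order A, B, C, D):
  F F F F  ✗ fails (A | D | C)
  F F F T  ✗ fails (C | A | ~D)
  F F T F  ✗ fails (~C | B | A)
  F F T T  ✗ fails (B | A | ~D)
  F T F F  ✗ fails (A | D | C)
  F T F T  ✗ fails (C | A | ~D)
  F T T F  ✗ fails (~B | A | D)
  F T T T  ✓ satisfies all
  T F F F  ✗ fails (C | B | D)
  T F F T  ✗ fails (~D | ~A | B)
  T F T F  ✗ fails (~A | ~C)
  T F T T  ✗ fails (~A | ~C)
  T T F F  ✗ fails (C | ~A | ~B)
  T T F T  ✗ fails (C | ~A | ~B)
  T T T F  ✗ fails (~A | ~C)
  T T T T  ✗ fails (~A | ~C)
1 of the 16 rows is a model.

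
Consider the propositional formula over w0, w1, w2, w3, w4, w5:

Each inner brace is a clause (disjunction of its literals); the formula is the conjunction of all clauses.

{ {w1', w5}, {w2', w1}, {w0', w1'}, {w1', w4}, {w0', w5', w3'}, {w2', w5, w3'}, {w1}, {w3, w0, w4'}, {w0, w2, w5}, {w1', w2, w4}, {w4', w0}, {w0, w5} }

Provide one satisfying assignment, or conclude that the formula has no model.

(w1) alone gives w1 = 1.
(w5) alone gives w5 = 1.
(w0') alone gives w0 = 0.
(w4) alone gives w4 = 1.
That conflicts with the unit clause (w4').

UNSATISFIABLE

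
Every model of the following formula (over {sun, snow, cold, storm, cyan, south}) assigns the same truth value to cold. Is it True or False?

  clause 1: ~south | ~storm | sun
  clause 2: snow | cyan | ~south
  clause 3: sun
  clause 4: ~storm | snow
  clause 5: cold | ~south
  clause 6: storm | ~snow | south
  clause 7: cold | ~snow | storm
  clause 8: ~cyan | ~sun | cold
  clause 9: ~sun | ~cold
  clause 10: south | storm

Suppose cold = 1.
(sun) alone gives sun = 1.
But (~sun) is also a unit clause — contradiction.
So every satisfying assignment has cold = False.

False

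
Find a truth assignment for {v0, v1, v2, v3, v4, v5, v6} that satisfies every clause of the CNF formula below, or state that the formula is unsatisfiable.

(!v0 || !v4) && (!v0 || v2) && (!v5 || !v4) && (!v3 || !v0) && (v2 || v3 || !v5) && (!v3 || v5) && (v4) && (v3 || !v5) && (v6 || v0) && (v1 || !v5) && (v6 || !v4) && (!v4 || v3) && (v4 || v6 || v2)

UNSATISFIABLE

(v4) alone gives v4 = true.
(!v0) alone gives v0 = false.
(!v5) alone gives v5 = false.
(!v3) alone gives v3 = false.
Now (v3) is unsatisfied and unit — conflict.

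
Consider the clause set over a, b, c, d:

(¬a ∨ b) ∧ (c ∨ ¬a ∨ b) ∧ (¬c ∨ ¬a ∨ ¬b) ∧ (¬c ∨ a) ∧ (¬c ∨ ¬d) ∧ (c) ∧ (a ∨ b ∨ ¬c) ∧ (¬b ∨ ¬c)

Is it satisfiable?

No

(c) alone gives c = True.
(a) alone gives a = True.
(b) alone gives b = True.
That conflicts with the unit clause (¬b).
No assignment satisfies every clause.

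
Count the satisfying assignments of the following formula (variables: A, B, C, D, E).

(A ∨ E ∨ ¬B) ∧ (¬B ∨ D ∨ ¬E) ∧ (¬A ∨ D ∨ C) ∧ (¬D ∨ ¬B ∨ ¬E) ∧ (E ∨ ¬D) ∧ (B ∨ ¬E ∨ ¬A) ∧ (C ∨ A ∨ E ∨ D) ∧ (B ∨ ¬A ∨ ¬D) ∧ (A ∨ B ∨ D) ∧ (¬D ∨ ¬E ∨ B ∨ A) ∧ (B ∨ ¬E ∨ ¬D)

2

There are 2^5 = 32 truth assignments over (A, B, C, D, E).
Split on D. With D = True, the clauses containing D are satisfied and ¬D drops from the rest; 0 of the 2^4 = 16 assignments to the other variables satisfy what remains.
With D = False, by the same count on the reduced clause set, 2 assignments work.
(One model: A=T, B=F, C=T, D=F, E=F.)
Total: 0 + 2 = 2.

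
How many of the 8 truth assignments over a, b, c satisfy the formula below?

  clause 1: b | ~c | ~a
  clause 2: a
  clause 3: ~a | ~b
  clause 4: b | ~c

1

There are 2^3 = 8 truth assignments over (a, b, c).
Split on a. With a = 1, the clauses containing a are satisfied and ~a drops from the rest; 1 of the 2^2 = 4 assignments to the other variables satisfy what remains.
With a = 0, by the same count on the reduced clause set, 0 assignments work.
(One model: a=T, b=F, c=F.)
Total: 1 + 0 = 1.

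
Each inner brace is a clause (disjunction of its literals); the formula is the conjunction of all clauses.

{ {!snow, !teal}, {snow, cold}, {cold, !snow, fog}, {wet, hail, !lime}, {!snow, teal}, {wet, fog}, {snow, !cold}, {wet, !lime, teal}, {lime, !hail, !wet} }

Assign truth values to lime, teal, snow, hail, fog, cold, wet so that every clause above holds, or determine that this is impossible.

UNSATISFIABLE

Try snow = false.
Unit clause (cold) forces cold = true.
That conflicts with the unit clause (!cold).
That branch fails; take snow = true instead.
Unit clause (!teal) forces teal = false.
That conflicts with the unit clause (teal).
Either choice for snow ends in contradiction.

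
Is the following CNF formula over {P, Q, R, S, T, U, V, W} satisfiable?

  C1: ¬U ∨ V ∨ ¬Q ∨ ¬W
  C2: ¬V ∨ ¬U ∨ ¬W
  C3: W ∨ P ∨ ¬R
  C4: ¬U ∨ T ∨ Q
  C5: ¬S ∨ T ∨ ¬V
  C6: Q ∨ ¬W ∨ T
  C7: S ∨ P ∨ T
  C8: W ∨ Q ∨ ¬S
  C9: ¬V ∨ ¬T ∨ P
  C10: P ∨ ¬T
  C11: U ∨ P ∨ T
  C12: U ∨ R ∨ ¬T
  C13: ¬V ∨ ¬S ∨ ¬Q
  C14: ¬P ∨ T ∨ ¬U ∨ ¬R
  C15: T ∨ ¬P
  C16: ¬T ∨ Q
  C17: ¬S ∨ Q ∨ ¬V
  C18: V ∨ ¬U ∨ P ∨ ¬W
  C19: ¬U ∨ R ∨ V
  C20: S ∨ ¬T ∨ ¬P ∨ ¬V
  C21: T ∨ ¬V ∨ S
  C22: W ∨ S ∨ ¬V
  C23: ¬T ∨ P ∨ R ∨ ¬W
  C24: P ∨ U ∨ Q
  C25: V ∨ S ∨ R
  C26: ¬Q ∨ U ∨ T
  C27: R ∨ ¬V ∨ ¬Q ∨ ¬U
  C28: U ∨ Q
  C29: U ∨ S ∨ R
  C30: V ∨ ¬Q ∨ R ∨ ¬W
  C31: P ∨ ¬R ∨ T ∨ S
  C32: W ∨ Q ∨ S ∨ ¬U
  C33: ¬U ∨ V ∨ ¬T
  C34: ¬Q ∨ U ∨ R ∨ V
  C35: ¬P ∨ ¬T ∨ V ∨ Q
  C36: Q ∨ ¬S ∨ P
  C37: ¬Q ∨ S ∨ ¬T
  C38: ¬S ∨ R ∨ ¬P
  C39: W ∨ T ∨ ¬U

Satisfiable

Branch on P: set P = True.
(T) alone gives T = True.
(Q) alone gives Q = True.
(S) alone gives S = True.
(¬V) alone gives V = False.
(¬U) alone gives U = False.
(R) alone gives R = True.
No clause remains; W is free.
A satisfying assignment: P ↦ True, Q ↦ True, R ↦ True, S ↦ True, T ↦ True, U ↦ False, V ↦ False, W ↦ True.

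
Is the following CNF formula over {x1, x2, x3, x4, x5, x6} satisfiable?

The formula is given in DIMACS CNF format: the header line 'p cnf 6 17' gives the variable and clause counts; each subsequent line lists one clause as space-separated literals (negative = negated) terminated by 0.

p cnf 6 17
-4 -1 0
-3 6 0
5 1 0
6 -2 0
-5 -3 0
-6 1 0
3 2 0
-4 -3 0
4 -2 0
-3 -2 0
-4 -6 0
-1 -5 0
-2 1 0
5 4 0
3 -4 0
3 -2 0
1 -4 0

No

Suppose x4 = False.
From the singleton clause (¬x2), x2 = False.
From the singleton clause (x3), x3 = True.
From the singleton clause (x6), x6 = True.
From the singleton clause (¬x5), x5 = False.
But (x5) is also a unit clause — contradiction.
So x4 must be the other value — set x4 = True.
From the singleton clause (¬x1), x1 = False.
But (x1) is also a unit clause — contradiction.
Both values of x4 lead to a conflict.
No assignment satisfies every clause.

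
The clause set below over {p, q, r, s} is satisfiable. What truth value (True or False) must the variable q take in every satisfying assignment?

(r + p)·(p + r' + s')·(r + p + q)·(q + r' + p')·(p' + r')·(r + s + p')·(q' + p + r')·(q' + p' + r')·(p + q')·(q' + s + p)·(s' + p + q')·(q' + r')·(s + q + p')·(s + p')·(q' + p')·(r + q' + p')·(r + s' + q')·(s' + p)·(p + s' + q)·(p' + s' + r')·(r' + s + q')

Suppose q = 1.
The clause (p) is unit, so p = 1.
Now (p') is unsatisfied and unit — conflict.
So every satisfying assignment has q = False.

False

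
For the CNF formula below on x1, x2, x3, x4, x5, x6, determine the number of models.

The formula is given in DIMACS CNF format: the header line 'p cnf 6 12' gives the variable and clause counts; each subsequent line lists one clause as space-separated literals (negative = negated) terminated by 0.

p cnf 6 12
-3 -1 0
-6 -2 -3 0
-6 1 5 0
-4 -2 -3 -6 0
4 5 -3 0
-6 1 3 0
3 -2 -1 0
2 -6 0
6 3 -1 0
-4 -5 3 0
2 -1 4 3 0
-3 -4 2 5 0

11

There are 2^6 = 64 truth assignments over (x1, x2, x3, x4, x5, x6).
Split on x1. With x1 = True, the clauses containing x1 are satisfied and ¬x1 drops from the rest; 0 of the 2^5 = 32 assignments to the other variables satisfy what remains.
With x1 = False, by the same count on the reduced clause set, 11 assignments work.
(One model: x1=F, x2=F, x3=F, x4=F, x5=F, x6=F.)
Total: 0 + 11 = 11.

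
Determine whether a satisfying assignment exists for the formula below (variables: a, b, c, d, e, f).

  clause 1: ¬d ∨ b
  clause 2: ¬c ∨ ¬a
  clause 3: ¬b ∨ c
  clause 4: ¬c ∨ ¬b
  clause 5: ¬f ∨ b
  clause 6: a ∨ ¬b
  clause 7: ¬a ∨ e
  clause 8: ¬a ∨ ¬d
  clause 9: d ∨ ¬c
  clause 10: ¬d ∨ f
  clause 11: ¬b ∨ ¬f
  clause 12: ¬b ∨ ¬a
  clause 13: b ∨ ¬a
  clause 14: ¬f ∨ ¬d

Satisfiable

Case d = False:
From the singleton clause (¬c), c = False.
From the singleton clause (¬b), b = False.
From the singleton clause (¬f), f = False.
From the singleton clause (¬a), a = False.
No clause remains; e is free.
A satisfying assignment: a ↦ False, b ↦ False, c ↦ False, d ↦ False, e ↦ True, f ↦ False.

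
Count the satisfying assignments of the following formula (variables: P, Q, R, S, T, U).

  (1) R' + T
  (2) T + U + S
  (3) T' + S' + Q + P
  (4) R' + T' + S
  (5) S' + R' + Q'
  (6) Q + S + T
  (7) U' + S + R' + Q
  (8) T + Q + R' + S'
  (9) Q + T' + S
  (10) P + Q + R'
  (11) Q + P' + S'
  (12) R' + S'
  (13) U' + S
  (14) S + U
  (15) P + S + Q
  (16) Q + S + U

10

There are 2^6 = 64 truth assignments over (P, Q, R, S, T, U).
Split on P. With P = 1, the clauses containing P are satisfied and P' drops from the rest; 4 of the 2^5 = 32 assignments to the other variables satisfy what remains.
With P = 0, by the same count on the reduced clause set, 6 assignments work.
Total: 4 + 6 = 10.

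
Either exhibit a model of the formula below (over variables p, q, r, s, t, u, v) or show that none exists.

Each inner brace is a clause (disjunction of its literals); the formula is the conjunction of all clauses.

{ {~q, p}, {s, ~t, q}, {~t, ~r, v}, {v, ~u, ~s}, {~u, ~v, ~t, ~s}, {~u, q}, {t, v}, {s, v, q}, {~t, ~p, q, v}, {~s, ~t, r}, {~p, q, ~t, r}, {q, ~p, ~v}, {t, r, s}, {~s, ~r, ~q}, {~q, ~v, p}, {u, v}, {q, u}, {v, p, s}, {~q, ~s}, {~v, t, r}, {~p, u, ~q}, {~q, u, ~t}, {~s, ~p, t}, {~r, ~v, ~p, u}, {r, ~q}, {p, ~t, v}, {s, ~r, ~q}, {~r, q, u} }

UNSATISFIABLE

Suppose q = 0.
From the singleton clause (~u), u = 0.
But (u) is also a unit clause — contradiction.
So q must be the other value — set q = 1.
From the singleton clause (p), p = 1.
From the singleton clause (~s), s = 0.
From the singleton clause (u), u = 1.
From the singleton clause (r), r = 1.
But (~r) is also a unit clause — contradiction.
Both values of q lead to a conflict.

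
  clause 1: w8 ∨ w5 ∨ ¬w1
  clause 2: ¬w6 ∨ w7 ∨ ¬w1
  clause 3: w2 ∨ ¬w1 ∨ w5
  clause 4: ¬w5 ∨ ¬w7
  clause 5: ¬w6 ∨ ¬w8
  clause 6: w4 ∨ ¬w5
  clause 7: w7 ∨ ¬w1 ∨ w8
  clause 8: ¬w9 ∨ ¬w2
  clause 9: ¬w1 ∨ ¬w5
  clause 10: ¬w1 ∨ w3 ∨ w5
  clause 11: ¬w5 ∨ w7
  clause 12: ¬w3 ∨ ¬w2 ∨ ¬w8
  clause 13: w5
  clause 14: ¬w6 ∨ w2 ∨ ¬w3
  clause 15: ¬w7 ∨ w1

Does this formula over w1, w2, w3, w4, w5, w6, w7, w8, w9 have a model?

No, unsatisfiable

The clause (w5) is unit, so w5 = True.
The clause (¬w7) is unit, so w7 = False.
That conflicts with the unit clause (w7).
No assignment satisfies every clause.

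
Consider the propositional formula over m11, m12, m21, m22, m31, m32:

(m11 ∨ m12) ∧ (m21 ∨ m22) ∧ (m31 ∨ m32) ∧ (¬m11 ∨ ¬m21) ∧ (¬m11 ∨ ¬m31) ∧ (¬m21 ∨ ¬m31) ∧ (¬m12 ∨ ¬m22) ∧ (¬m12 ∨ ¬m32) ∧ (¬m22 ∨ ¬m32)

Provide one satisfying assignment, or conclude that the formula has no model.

Suppose m11 = True.
The clause (¬m21) is unit, so m21 = False.
The clause (m22) is unit, so m22 = True.
The clause (¬m31) is unit, so m31 = False.
The clause (m32) is unit, so m32 = True.
But (¬m32) is also a unit clause — contradiction.
So m11 must be the other value — set m11 = False.
The clause (m12) is unit, so m12 = True.
The clause (¬m22) is unit, so m22 = False.
The clause (m21) is unit, so m21 = True.
The clause (¬m31) is unit, so m31 = False.
The clause (m32) is unit, so m32 = True.
But (¬m32) is also a unit clause — contradiction.
Neither m11 = True nor m11 = False works.

UNSATISFIABLE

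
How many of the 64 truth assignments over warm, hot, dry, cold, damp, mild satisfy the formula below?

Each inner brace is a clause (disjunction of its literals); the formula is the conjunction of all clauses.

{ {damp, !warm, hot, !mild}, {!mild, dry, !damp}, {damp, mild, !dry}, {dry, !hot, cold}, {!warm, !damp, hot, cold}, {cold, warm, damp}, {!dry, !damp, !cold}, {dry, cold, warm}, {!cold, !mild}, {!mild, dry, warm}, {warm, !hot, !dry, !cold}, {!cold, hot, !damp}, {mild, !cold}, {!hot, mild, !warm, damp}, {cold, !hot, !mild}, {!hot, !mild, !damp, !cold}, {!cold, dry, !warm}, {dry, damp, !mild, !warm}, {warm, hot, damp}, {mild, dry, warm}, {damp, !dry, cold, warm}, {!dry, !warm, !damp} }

4

There are 2^6 = 64 truth assignments over (warm, hot, dry, cold, damp, mild).
Split on warm. With warm = true, the clauses containing warm are satisfied and !warm drops from the rest; 1 of the 2^5 = 32 assignments to the other variables satisfy what remains.
With warm = false, by the same count on the reduced clause set, 3 assignments work.
Total: 1 + 3 = 4.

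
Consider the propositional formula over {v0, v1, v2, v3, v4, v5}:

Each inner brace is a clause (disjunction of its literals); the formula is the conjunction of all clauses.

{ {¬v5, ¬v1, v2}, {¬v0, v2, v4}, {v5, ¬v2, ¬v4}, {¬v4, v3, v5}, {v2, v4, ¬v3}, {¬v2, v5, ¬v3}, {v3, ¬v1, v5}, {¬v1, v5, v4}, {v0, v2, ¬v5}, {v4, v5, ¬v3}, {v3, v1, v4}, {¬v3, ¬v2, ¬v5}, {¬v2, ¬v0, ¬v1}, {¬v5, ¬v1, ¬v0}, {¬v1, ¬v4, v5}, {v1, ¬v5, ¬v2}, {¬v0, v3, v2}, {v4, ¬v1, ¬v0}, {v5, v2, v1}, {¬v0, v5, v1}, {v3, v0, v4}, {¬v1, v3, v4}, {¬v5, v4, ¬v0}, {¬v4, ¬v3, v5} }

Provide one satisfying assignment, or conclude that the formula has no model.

v0 ↦ True, v1 ↦ False, v2 ↦ False, v3 ↦ True, v4 ↦ True, v5 ↦ True

Try v5 = True.
Try v1 = False.
(¬v2) alone gives v2 = False.
(v0) alone gives v0 = True.
(v4) alone gives v4 = True.
(v3) alone gives v3 = True.
This assignment satisfies each clause.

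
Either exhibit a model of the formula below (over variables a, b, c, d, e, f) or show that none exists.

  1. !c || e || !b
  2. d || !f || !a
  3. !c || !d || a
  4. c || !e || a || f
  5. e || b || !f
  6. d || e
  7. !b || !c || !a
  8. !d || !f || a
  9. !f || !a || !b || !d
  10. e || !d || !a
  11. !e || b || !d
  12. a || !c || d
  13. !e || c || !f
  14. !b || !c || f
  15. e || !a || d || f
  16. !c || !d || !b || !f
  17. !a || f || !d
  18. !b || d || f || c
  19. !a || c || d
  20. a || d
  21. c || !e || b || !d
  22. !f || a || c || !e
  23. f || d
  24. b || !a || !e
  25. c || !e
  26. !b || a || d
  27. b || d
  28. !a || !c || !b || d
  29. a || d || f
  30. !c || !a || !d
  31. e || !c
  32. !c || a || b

Suppose d = true.
Suppose c = false.
From the singleton clause (!e), e = false.
From the singleton clause (!a), a = false.
From the singleton clause (!f), f = false.
All clauses hold; b can take either value.

a: false,  b: false,  c: false,  d: true,  e: false,  f: false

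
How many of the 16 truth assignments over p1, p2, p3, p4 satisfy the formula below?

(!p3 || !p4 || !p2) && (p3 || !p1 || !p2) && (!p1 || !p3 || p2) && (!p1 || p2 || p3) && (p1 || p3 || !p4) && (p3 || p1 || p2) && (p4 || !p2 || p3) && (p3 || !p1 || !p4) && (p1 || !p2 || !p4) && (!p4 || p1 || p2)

There are 2^4 = 16 truth assignments over (p1, p2, p3, p4).
Check each against the 10 clauses (columns in the order p1, p2, p3, p4):
  F F F F  ✗ fails (p3 || p1 || p2)
  F F F T  ✗ fails (p1 || p3 || !p4)
  F F T F  ✓ satisfies all
  F F T T  ✗ fails (!p4 || p1 || p2)
  F T F F  ✗ fails (p4 || !p2 || p3)
  F T F T  ✗ fails (p1 || p3 || !p4)
  F T T F  ✓ satisfies all
  F T T T  ✗ fails (!p3 || !p4 || !p2)
  T F F F  ✗ fails (!p1 || p2 || p3)
  T F F T  ✗ fails (!p1 || p2 || p3)
  T F T F  ✗ fails (!p1 || !p3 || p2)
  T F T T  ✗ fails (!p1 || !p3 || p2)
  T T F F  ✗ fails (p3 || !p1 || !p2)
  T T F T  ✗ fails (p3 || !p1 || !p2)
  T T T F  ✓ satisfies all
  T T T T  ✗ fails (!p3 || !p4 || !p2)
3 of the 16 rows are models.

3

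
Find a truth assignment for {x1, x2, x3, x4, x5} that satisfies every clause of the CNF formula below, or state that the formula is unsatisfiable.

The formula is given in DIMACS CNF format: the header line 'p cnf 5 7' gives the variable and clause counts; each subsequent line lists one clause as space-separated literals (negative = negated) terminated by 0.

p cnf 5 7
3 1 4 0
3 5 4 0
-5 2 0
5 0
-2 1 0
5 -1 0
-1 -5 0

UNSATISFIABLE

The clause (x5) is unit, so x5 = True.
The clause (x2) is unit, so x2 = True.
The clause (x1) is unit, so x1 = True.
Now (¬x1) is unsatisfied and unit — conflict.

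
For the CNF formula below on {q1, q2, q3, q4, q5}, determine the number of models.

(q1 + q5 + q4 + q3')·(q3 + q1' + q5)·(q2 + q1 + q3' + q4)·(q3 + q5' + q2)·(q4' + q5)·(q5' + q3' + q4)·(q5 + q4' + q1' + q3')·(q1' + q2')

8

There are 2^5 = 32 truth assignments over (q1, q2, q3, q4, q5).
Split on q2. With q2 = 1, the clauses containing q2 are satisfied and q2' drops from the rest; 4 of the 2^4 = 16 assignments to the other variables satisfy what remains.
With q2 = 0, by the same count on the reduced clause set, 4 assignments work.
(One model: q1=F, q2=F, q3=F, q4=F, q5=F.)
Total: 4 + 4 = 8.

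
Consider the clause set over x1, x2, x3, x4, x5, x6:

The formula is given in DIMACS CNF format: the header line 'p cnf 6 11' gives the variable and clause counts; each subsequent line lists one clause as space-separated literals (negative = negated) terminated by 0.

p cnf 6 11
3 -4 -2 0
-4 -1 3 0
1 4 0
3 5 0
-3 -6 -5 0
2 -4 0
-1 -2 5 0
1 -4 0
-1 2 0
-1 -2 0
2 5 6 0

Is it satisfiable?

No, unsatisfiable

Suppose x1 = True.
From the singleton clause (x2), x2 = True.
That conflicts with the unit clause (¬x2).
Backtrack on x1: now try x1 = False.
From the singleton clause (x4), x4 = True.
That conflicts with the unit clause (¬x4).
Neither x1 = True nor x1 = False works.
No assignment satisfies every clause.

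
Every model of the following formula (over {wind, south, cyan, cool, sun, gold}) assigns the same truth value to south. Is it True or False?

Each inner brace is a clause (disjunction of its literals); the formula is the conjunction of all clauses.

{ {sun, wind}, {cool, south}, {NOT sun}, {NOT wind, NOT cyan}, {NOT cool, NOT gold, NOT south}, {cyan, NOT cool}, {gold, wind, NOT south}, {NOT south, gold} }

True

Suppose south = false.
Unit clause (cool) forces cool = true.
Unit clause (NOT sun) forces sun = false.
Unit clause (wind) forces wind = true.
Unit clause (NOT cyan) forces cyan = false.
Now (cyan) is unsatisfied and unit — conflict.
So every satisfying assignment has south = True.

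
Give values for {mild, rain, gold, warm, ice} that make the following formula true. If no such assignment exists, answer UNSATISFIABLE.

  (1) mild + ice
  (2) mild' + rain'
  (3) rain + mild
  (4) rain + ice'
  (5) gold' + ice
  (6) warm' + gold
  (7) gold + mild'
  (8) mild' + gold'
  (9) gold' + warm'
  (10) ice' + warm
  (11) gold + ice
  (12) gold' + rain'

Branch on mild: set mild = 1.
The clause (rain') is unit, so rain = 0.
The clause (ice') is unit, so ice = 0.
The clause (gold') is unit, so gold = 0.
That conflicts with the unit clause (gold).
So mild must be the other value — set mild = 0.
The clause (ice) is unit, so ice = 1.
The clause (rain) is unit, so rain = 1.
The clause (warm) is unit, so warm = 1.
The clause (gold) is unit, so gold = 1.
That conflicts with the unit clause (gold').
Either choice for mild ends in contradiction.

UNSATISFIABLE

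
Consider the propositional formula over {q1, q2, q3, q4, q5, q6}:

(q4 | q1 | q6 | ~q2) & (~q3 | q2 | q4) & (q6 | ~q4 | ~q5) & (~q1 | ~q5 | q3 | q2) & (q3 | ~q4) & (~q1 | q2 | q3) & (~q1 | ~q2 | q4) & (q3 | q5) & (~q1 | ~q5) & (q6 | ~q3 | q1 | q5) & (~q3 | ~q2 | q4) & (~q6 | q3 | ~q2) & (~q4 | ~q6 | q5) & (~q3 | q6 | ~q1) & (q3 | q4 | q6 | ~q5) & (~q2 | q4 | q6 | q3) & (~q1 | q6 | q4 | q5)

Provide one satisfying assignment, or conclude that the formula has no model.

Suppose q3 = 1.
Suppose q2 = 0.
Unit clause (q4) forces q4 = 1.
Suppose q6 = 1.
Unit clause (q5) forces q5 = 1.
Unit clause (~q1) forces q1 = 0.
Every clause now holds.

q1=0, q2=0, q3=1, q4=1, q5=1, q6=1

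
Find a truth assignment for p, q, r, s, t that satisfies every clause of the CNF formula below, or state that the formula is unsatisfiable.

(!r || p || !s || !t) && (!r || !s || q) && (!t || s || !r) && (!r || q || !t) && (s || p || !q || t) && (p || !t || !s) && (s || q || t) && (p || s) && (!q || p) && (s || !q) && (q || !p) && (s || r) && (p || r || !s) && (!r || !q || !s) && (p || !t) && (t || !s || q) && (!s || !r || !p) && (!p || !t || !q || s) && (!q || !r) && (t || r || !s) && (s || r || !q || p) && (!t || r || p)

Suppose p = true.
From the singleton clause (q), q = true.
From the singleton clause (s), s = true.
From the singleton clause (!r), r = false.
From the singleton clause (t), t = true.
Every clause now holds.

p=true, q=true, r=false, s=true, t=true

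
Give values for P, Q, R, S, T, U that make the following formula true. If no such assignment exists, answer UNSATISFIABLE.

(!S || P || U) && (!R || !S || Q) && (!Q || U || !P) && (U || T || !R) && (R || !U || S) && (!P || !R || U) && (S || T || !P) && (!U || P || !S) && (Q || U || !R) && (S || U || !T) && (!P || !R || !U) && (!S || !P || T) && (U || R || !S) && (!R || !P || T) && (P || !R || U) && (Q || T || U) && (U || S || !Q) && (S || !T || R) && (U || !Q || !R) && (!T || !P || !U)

Branch on S: set S = false.
Branch on R: set R = true.
Branch on U: set U = true.
(!P) alone gives P = false.
All clauses hold; Q, T can take either value.

P ↦ false; Q ↦ false; R ↦ true; S ↦ false; T ↦ true; U ↦ true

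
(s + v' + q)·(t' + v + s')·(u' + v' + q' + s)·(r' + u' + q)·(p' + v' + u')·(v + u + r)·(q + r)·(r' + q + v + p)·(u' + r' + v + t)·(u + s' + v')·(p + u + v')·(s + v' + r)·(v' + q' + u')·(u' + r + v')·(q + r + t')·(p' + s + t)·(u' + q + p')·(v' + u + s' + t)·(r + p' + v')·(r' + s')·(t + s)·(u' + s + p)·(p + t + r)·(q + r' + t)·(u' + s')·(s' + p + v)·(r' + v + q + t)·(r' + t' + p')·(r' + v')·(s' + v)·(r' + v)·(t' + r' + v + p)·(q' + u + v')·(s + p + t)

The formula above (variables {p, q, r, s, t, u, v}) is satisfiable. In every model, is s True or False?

Suppose s = 1.
From the singleton clause (r'), r = 0.
From the singleton clause (q), q = 1.
From the singleton clause (u'), u = 0.
From the singleton clause (v), v = 1.
That conflicts with the unit clause (v').
So every satisfying assignment has s = False.

False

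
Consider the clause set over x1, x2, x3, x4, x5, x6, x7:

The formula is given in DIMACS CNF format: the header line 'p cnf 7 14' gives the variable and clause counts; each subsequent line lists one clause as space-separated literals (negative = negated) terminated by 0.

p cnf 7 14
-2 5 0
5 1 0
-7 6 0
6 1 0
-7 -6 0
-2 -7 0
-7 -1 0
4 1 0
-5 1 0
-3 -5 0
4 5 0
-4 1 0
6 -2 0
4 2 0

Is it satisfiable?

Yes, satisfiable

Branch on x2: set x2 = False.
Unit clause (x4) forces x4 = True.
Unit clause (x1) forces x1 = True.
Unit clause (¬x7) forces x7 = False.
Branch on x3: set x3 = False.
All clauses hold; x5, x6 can take either value.
A satisfying assignment: x1: True; x2: False; x3: False; x4: True; x5: True; x6: False; x7: False.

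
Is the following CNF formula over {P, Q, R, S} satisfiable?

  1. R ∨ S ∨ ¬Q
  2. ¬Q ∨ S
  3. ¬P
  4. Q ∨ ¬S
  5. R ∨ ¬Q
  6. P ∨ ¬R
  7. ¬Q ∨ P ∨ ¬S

Yes, satisfiable

Unit clause (¬P) forces P = False.
Unit clause (¬R) forces R = False.
Unit clause (¬Q) forces Q = False.
Unit clause (¬S) forces S = False.
All clauses are satisfied.
A satisfying assignment: P: False, Q: False, R: False, S: False.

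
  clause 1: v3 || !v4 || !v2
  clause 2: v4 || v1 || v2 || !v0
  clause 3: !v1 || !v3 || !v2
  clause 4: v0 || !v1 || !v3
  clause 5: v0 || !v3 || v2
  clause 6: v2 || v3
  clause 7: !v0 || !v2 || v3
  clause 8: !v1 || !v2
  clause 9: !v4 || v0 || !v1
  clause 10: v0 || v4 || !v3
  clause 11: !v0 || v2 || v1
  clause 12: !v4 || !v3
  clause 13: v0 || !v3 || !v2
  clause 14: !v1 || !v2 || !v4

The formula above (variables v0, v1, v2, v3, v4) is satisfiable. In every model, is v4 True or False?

Suppose v4 = true.
From the singleton clause (!v3), v3 = false.
From the singleton clause (!v2), v2 = false.
But (v2) is also a unit clause — contradiction.
So every satisfying assignment has v4 = False.

False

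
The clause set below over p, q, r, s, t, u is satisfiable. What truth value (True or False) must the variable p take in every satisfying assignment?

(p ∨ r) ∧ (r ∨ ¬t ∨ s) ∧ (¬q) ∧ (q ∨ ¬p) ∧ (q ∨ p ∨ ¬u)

Suppose p = True.
From the singleton clause (¬q), q = False.
Now (q) is unsatisfied and unit — conflict.
So every satisfying assignment has p = False.

False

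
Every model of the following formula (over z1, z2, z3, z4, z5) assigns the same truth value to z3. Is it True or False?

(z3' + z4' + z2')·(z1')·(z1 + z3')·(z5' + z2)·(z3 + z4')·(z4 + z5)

Suppose z3 = 1.
Unit clause (z1') forces z1 = 0.
Now (z1) is unsatisfied and unit — conflict.
So every satisfying assignment has z3 = False.

False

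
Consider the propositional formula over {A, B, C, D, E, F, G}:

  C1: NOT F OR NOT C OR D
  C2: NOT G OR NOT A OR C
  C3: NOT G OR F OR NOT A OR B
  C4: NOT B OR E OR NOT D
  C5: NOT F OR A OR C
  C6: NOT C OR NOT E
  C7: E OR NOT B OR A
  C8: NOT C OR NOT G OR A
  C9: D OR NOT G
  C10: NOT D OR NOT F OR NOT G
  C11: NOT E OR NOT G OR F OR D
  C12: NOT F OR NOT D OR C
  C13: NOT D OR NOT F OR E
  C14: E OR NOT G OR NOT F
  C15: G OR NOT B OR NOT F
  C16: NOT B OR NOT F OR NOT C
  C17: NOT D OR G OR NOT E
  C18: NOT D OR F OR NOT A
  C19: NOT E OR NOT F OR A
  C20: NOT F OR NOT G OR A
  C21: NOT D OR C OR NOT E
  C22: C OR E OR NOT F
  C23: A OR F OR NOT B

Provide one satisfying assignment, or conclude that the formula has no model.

A ↦ true, B ↦ true, C ↦ true, D ↦ false, E ↦ false, F ↦ false, G ↦ false

Suppose C = true.
Unit clause (NOT E) forces E = false.
Suppose F = false.
Suppose B = true.
Unit clause (NOT D) forces D = false.
Unit clause (A) forces A = true.
Unit clause (NOT G) forces G = false.
Every clause now holds.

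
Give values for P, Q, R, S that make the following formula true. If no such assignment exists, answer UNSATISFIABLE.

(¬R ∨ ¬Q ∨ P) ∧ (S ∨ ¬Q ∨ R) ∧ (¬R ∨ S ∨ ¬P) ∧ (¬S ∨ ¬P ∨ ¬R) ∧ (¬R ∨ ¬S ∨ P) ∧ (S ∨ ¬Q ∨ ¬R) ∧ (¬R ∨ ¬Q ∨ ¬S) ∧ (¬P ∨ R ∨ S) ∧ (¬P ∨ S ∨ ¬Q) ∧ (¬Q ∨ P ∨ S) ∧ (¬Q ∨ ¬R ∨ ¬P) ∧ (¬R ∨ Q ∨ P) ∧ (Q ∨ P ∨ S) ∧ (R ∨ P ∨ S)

P=False; Q=False; R=False; S=True

Suppose R = False.
Suppose S = True.
Every clause is now satisfied; P, Q are unconstrained.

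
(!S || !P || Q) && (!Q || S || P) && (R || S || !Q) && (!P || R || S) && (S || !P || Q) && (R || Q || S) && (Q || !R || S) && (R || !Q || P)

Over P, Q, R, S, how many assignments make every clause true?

There are 2^4 = 16 truth assignments over (P, Q, R, S).
Split on R. With R = true, the clauses containing R are satisfied and !R drops from the rest; 4 of the 2^3 = 8 assignments to the other variables satisfy what remains.
With R = false, by the same count on the reduced clause set, 2 assignments work.
(One model: P=F, Q=F, R=F, S=T.)
Total: 4 + 2 = 6.

6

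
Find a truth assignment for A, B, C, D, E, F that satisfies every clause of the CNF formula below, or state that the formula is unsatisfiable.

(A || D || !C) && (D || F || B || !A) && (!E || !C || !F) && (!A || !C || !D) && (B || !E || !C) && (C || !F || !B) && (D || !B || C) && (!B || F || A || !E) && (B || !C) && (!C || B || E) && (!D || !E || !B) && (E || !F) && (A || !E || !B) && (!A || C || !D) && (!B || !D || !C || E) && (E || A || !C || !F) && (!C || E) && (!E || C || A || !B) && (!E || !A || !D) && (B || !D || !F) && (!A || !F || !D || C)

Suppose B = false.
From the singleton clause (!C), C = false.
Suppose E = true.
Suppose A = false.
Suppose D = true.
From the singleton clause (!F), F = false.
Every clause now holds.

A ↦ false, B ↦ false, C ↦ false, D ↦ true, E ↦ true, F ↦ false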